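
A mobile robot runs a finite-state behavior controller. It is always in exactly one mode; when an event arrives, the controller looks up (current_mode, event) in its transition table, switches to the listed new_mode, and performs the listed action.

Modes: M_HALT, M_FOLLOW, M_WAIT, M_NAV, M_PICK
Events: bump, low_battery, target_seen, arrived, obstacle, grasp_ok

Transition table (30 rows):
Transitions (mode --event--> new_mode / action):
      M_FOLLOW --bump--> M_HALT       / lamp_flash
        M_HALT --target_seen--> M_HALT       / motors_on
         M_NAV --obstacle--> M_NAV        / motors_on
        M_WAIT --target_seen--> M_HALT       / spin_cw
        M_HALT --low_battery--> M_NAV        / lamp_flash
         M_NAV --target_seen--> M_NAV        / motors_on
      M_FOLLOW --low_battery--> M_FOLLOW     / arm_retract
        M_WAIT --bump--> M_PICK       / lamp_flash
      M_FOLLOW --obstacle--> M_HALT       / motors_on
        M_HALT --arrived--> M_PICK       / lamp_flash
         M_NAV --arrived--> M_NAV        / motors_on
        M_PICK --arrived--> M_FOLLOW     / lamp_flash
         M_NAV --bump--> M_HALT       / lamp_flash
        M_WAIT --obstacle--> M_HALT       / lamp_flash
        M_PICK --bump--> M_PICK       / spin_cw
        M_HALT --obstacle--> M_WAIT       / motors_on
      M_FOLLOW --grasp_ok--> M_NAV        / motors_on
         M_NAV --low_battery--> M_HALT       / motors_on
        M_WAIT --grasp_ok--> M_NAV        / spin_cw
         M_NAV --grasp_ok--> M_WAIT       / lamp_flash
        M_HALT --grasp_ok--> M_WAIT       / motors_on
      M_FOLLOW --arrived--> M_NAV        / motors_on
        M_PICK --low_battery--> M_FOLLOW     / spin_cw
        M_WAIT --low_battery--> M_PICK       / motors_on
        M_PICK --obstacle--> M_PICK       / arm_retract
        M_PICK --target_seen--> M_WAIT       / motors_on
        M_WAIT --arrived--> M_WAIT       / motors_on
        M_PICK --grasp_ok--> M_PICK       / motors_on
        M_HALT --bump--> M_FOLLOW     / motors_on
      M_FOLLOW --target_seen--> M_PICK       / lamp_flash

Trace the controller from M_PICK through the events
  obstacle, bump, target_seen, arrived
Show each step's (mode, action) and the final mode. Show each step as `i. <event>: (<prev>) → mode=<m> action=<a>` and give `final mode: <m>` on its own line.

1. obstacle: (M_PICK) → mode=M_PICK action=arm_retract
2. bump: (M_PICK) → mode=M_PICK action=spin_cw
3. target_seen: (M_PICK) → mode=M_WAIT action=motors_on
4. arrived: (M_WAIT) → mode=M_WAIT action=motors_on

final mode: M_WAIT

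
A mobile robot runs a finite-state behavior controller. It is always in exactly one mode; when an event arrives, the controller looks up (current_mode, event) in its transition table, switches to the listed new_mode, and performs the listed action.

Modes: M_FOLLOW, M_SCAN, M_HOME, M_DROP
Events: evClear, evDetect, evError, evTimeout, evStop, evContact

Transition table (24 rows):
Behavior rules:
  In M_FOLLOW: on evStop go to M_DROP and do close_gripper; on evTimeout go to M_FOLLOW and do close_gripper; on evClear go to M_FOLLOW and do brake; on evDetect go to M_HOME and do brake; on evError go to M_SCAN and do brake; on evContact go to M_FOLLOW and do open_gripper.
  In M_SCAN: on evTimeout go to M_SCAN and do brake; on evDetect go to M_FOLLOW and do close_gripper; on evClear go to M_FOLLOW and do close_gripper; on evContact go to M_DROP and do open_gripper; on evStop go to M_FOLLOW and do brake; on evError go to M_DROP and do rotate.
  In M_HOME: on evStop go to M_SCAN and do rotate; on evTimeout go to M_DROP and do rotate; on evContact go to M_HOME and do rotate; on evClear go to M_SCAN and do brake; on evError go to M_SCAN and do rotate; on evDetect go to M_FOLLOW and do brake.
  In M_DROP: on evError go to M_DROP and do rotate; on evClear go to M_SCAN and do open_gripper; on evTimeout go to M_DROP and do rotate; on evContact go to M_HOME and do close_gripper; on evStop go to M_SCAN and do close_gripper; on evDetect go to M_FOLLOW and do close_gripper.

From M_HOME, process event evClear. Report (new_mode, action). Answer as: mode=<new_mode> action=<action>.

current mode = M_HOME; filter table to that mode:
  (M_HOME, evStop) → (M_SCAN, rotate)
  (M_HOME, evTimeout) → (M_DROP, rotate)
  (M_HOME, evContact) → (M_HOME, rotate)
  (M_HOME, evClear) → (M_SCAN, brake)  ← event matches
  (M_HOME, evError) → (M_SCAN, rotate)
  (M_HOME, evDetect) → (M_FOLLOW, brake)
event = evClear selects (M_SCAN, brake)

mode=M_SCAN action=brake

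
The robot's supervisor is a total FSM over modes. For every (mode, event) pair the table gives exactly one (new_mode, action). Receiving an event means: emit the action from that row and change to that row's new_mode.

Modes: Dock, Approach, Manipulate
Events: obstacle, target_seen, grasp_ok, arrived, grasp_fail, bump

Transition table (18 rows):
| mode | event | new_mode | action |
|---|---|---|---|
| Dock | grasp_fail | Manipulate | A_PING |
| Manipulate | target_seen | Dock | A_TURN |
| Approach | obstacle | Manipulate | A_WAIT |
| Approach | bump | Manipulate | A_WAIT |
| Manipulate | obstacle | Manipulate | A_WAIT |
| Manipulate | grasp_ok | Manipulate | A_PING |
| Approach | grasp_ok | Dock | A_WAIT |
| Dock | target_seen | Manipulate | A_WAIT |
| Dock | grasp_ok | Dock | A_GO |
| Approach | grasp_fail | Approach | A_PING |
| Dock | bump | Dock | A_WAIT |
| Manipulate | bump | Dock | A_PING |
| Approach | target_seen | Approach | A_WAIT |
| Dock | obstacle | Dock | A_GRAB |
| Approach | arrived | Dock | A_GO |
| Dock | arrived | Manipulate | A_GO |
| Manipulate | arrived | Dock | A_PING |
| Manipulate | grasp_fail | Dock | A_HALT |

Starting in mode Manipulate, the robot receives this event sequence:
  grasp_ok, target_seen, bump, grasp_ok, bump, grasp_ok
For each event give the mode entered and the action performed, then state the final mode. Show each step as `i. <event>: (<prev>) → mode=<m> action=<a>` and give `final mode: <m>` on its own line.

final mode: Dock

1. grasp_ok: (Manipulate) → mode=Manipulate action=A_PING
2. target_seen: (Manipulate) → mode=Dock action=A_TURN
3. bump: (Dock) → mode=Dock action=A_WAIT
4. grasp_ok: (Dock) → mode=Dock action=A_GO
5. bump: (Dock) → mode=Dock action=A_WAIT
6. grasp_ok: (Dock) → mode=Dock action=A_GO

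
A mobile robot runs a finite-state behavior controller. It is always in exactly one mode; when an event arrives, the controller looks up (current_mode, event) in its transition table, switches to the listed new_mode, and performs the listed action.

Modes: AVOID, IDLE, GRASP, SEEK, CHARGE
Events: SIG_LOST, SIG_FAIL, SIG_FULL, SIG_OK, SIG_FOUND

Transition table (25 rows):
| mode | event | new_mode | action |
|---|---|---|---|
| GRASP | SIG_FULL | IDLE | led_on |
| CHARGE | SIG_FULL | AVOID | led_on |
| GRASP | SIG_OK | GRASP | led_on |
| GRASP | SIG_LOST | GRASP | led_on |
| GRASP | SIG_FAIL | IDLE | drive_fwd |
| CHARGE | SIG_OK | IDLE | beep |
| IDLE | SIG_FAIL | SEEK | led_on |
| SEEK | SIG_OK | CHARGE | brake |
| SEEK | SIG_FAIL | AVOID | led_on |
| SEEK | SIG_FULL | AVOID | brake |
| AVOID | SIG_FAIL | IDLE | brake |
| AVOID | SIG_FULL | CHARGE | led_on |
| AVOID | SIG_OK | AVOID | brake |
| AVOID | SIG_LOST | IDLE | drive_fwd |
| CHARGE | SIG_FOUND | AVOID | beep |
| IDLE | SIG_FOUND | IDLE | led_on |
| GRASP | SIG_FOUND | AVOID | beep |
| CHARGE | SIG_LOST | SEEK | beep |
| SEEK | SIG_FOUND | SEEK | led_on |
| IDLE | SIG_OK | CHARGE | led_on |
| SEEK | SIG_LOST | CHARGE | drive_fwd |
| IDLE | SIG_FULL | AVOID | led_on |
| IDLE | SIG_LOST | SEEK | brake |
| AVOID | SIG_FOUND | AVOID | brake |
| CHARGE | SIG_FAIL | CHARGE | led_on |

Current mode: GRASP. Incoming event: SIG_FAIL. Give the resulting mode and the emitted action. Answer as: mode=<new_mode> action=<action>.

current mode = GRASP; filter table to that mode:
  (GRASP, SIG_FULL) → (IDLE, led_on)
  (GRASP, SIG_OK) → (GRASP, led_on)
  (GRASP, SIG_LOST) → (GRASP, led_on)
  (GRASP, SIG_FAIL) → (IDLE, drive_fwd)  ← event matches
  (GRASP, SIG_FOUND) → (AVOID, beep)
event = SIG_FAIL selects (IDLE, drive_fwd)

mode=IDLE action=drive_fwd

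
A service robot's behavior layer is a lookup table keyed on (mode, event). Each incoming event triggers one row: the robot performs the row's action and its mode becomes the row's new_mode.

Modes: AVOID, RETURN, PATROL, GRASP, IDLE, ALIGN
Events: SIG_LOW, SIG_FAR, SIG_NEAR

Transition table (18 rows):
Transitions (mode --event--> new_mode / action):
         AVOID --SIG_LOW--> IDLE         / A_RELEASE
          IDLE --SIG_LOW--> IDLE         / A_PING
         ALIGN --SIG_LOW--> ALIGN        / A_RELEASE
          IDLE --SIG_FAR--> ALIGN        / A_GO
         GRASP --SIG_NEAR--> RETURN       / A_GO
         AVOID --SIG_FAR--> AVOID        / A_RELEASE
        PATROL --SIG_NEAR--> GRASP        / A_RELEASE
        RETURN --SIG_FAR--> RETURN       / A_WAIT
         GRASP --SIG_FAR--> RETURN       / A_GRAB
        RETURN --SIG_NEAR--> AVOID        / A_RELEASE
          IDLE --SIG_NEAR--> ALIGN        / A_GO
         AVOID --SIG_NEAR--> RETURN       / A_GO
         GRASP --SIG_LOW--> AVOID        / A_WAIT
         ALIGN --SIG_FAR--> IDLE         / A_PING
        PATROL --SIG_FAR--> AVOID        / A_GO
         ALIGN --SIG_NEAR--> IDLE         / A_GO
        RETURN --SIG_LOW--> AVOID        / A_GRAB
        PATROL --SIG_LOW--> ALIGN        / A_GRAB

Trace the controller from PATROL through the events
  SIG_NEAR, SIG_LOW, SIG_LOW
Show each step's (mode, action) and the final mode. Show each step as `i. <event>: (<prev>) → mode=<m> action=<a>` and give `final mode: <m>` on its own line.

1. SIG_NEAR: (PATROL) → mode=GRASP action=A_RELEASE
2. SIG_LOW: (GRASP) → mode=AVOID action=A_WAIT
3. SIG_LOW: (AVOID) → mode=IDLE action=A_RELEASE

final mode: IDLE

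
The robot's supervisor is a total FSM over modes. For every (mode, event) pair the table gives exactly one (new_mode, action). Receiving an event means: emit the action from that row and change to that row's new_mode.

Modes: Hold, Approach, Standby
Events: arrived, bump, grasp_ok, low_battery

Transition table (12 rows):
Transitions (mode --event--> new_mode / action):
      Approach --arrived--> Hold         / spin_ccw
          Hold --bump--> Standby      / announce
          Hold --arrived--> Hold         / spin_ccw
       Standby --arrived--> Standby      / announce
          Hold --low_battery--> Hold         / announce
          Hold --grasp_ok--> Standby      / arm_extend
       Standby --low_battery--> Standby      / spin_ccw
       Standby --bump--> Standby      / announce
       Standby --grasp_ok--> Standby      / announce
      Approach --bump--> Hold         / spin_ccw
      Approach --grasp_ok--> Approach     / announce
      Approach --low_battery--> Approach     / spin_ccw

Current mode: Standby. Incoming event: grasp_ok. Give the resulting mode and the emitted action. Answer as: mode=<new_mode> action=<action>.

current mode = Standby; filter table to that mode:
  (Standby, arrived) → (Standby, announce)
  (Standby, low_battery) → (Standby, spin_ccw)
  (Standby, bump) → (Standby, announce)
  (Standby, grasp_ok) → (Standby, announce)  ← event matches
event = grasp_ok selects (Standby, announce)

mode=Standby action=announce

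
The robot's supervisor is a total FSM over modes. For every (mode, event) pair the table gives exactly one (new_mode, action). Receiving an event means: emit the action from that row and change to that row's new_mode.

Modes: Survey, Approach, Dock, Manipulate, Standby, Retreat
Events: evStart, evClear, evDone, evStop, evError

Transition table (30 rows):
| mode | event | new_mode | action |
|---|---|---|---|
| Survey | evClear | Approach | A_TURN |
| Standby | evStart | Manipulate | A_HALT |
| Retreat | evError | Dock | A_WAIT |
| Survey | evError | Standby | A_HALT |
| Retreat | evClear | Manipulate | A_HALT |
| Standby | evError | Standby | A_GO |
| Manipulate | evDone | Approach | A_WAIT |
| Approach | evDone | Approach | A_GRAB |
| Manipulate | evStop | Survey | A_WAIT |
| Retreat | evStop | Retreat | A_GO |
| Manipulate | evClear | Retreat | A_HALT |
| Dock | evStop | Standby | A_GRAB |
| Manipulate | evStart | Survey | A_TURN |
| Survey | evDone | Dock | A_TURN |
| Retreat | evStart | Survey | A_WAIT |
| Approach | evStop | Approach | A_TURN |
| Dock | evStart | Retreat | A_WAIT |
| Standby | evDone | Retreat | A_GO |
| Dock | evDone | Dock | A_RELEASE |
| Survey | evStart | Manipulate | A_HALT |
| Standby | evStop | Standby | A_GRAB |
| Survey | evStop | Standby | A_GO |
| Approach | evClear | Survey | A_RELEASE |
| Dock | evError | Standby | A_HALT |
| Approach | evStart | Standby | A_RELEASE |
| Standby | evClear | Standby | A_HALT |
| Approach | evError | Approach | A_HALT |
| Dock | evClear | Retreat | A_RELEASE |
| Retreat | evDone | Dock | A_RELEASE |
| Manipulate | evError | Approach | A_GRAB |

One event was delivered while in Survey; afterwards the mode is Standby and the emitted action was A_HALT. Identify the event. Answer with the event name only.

evError

try evStart: (Survey, evStart) → (Manipulate, A_HALT)
try evClear: (Survey, evClear) → (Approach, A_TURN)
try evDone: (Survey, evDone) → (Dock, A_TURN)
try evStop: (Survey, evStop) → (Standby, A_GO)
try evError: (Survey, evError) → (Standby, A_HALT)  ← matches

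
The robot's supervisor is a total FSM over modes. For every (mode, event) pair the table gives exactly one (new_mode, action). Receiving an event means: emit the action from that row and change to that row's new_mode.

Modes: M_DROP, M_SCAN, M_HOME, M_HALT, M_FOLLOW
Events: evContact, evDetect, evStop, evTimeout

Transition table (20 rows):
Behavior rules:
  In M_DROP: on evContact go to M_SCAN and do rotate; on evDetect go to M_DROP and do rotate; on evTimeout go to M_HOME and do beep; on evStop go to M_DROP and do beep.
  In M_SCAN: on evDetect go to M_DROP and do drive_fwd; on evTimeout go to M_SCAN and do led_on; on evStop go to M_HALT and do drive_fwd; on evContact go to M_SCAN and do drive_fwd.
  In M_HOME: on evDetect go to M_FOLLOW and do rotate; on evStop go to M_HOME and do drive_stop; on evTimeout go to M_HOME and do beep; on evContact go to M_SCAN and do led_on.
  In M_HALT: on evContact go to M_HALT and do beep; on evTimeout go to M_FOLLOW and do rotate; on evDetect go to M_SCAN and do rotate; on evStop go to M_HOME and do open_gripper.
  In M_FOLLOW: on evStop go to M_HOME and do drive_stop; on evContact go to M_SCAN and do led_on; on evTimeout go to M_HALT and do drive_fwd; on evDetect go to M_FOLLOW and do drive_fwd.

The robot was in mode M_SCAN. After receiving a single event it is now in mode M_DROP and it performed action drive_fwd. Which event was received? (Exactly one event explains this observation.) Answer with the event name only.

evDetect

try evContact: (M_SCAN, evContact) → (M_SCAN, drive_fwd)
try evDetect: (M_SCAN, evDetect) → (M_DROP, drive_fwd)  ← matches
try evStop: (M_SCAN, evStop) → (M_HALT, drive_fwd)
try evTimeout: (M_SCAN, evTimeout) → (M_SCAN, led_on)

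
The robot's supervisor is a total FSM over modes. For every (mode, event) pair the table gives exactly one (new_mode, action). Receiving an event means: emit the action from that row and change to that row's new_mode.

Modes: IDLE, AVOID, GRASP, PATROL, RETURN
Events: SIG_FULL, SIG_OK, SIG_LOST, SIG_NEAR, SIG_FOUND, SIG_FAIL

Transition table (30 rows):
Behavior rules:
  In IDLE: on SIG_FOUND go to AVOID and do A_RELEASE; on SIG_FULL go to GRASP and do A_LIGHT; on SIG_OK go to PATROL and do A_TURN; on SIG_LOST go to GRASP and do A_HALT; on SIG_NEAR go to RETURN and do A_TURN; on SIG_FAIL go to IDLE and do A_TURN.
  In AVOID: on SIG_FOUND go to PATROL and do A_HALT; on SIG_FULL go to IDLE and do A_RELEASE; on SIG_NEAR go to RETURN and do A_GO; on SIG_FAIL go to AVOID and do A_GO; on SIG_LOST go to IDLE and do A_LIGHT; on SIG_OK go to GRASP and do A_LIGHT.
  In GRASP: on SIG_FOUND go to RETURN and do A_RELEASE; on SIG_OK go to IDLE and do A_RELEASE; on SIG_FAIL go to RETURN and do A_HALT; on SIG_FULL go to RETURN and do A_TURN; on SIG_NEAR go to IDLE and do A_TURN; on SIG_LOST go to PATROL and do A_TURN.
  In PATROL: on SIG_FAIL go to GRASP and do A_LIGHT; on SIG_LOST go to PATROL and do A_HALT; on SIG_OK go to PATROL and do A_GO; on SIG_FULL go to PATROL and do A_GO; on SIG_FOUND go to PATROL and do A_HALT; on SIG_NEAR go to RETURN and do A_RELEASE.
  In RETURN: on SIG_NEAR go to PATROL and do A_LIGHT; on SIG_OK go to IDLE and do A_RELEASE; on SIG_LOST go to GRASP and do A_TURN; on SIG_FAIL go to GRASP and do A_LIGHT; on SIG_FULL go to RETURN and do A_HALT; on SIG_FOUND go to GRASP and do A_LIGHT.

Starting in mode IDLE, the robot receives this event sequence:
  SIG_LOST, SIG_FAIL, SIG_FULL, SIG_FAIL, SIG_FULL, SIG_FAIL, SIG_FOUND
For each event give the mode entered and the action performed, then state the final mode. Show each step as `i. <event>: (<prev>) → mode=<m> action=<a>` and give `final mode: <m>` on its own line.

final mode: RETURN

1. SIG_LOST: (IDLE) → mode=GRASP action=A_HALT
2. SIG_FAIL: (GRASP) → mode=RETURN action=A_HALT
3. SIG_FULL: (RETURN) → mode=RETURN action=A_HALT
4. SIG_FAIL: (RETURN) → mode=GRASP action=A_LIGHT
5. SIG_FULL: (GRASP) → mode=RETURN action=A_TURN
6. SIG_FAIL: (RETURN) → mode=GRASP action=A_LIGHT
7. SIG_FOUND: (GRASP) → mode=RETURN action=A_RELEASE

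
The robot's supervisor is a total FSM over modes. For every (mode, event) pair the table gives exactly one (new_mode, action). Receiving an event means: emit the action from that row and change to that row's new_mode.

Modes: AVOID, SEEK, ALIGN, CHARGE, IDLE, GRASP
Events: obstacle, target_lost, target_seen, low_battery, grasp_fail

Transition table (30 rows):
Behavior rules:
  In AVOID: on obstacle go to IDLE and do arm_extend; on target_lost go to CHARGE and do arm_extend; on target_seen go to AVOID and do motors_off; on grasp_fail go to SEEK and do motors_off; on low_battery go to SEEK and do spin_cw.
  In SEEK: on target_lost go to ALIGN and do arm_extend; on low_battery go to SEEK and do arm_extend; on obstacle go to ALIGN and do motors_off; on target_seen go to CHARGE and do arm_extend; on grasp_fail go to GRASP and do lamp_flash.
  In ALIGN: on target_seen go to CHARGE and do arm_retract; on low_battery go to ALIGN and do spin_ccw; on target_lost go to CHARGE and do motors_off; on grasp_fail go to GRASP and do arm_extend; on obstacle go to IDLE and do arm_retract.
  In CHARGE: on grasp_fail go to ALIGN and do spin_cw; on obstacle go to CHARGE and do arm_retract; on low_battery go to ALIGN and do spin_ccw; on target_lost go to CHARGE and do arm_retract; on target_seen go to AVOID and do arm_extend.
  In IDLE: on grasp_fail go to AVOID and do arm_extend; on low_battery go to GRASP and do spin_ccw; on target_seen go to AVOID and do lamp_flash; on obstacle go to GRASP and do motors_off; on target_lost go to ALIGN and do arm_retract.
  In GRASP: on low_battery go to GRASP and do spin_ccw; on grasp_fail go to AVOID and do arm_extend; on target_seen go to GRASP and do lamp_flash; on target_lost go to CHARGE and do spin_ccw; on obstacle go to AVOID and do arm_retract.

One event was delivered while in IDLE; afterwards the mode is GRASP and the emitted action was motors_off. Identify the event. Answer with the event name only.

obstacle

try obstacle: (IDLE, obstacle) → (GRASP, motors_off)  ← matches
try target_lost: (IDLE, target_lost) → (ALIGN, arm_retract)
try target_seen: (IDLE, target_seen) → (AVOID, lamp_flash)
try low_battery: (IDLE, low_battery) → (GRASP, spin_ccw)
try grasp_fail: (IDLE, grasp_fail) → (AVOID, arm_extend)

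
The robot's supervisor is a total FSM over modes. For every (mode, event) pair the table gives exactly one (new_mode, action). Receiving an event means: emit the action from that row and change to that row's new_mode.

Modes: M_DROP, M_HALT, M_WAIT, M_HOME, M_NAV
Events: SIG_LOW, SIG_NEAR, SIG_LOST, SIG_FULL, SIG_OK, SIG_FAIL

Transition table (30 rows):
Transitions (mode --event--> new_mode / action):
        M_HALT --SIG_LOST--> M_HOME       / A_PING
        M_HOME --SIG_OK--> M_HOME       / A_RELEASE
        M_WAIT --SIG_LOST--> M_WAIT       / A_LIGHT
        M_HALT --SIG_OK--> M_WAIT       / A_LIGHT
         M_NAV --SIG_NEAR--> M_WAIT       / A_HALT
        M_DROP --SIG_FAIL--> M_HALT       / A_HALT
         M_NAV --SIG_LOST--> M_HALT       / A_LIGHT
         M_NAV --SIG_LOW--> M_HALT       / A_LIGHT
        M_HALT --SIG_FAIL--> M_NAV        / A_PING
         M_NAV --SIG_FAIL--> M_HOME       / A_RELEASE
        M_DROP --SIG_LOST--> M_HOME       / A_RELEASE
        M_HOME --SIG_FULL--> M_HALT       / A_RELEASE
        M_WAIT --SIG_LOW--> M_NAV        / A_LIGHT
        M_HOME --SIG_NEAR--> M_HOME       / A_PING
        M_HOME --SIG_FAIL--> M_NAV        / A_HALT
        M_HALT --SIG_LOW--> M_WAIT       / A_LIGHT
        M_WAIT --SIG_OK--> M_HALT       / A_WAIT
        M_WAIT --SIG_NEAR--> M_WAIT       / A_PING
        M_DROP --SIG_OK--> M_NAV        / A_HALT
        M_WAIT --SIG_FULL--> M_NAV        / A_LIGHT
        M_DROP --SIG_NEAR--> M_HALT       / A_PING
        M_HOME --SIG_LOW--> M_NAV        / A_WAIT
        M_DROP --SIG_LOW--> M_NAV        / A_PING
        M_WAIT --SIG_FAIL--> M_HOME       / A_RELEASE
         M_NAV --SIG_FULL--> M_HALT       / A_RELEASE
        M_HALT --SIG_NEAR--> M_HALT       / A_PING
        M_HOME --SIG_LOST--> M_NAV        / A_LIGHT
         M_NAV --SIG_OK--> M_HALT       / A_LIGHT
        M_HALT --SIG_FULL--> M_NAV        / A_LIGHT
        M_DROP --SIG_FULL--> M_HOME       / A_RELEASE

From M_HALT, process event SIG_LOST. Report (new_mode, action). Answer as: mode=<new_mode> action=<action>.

current mode = M_HALT; filter table to that mode:
  (M_HALT, SIG_LOST) → (M_HOME, A_PING)  ← event matches
  (M_HALT, SIG_OK) → (M_WAIT, A_LIGHT)
  (M_HALT, SIG_FAIL) → (M_NAV, A_PING)
  (M_HALT, SIG_LOW) → (M_WAIT, A_LIGHT)
  (M_HALT, SIG_NEAR) → (M_HALT, A_PING)
  (M_HALT, SIG_FULL) → (M_NAV, A_LIGHT)
event = SIG_LOST selects (M_HOME, A_PING)

mode=M_HOME action=A_PING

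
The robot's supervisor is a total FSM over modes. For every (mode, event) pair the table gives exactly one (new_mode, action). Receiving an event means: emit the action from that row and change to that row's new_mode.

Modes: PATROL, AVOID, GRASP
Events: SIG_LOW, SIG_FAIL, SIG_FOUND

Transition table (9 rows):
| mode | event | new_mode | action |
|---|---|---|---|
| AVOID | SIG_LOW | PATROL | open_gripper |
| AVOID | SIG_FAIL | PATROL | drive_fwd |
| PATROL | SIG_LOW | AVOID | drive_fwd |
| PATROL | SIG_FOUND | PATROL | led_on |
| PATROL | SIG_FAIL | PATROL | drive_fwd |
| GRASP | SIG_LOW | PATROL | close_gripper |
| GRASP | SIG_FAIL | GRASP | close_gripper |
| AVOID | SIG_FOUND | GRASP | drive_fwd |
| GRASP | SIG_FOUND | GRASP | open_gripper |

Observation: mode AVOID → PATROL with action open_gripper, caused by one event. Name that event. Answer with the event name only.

try SIG_LOW: (AVOID, SIG_LOW) → (PATROL, open_gripper)  ← matches
try SIG_FAIL: (AVOID, SIG_FAIL) → (PATROL, drive_fwd)
try SIG_FOUND: (AVOID, SIG_FOUND) → (GRASP, drive_fwd)

SIG_LOW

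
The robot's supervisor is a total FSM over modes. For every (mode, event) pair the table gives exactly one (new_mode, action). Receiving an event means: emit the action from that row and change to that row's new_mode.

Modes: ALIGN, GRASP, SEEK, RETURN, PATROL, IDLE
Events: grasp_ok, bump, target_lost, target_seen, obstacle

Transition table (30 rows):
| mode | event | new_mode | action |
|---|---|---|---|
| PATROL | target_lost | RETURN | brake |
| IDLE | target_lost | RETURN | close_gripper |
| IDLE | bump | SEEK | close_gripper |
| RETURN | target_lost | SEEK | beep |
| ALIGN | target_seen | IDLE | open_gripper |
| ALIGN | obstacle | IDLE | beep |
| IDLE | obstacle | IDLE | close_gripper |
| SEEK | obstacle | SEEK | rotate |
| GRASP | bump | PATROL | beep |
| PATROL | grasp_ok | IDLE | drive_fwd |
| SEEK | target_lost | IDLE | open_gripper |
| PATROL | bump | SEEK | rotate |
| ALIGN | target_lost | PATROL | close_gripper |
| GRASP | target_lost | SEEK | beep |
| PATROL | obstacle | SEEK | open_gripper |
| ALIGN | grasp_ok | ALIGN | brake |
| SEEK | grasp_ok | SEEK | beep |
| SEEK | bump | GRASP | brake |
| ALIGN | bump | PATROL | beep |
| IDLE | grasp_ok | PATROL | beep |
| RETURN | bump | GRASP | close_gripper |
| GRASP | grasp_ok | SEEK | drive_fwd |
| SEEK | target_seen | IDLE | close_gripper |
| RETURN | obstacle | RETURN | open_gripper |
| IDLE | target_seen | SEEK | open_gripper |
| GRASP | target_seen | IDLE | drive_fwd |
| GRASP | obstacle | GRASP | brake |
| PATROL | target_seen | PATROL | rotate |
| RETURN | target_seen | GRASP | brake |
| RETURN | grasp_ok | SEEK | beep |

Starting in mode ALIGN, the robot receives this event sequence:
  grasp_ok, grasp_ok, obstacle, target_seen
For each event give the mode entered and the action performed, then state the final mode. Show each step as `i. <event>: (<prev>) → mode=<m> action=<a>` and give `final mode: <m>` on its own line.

1. grasp_ok: (ALIGN) → mode=ALIGN action=brake
2. grasp_ok: (ALIGN) → mode=ALIGN action=brake
3. obstacle: (ALIGN) → mode=IDLE action=beep
4. target_seen: (IDLE) → mode=SEEK action=open_gripper

final mode: SEEK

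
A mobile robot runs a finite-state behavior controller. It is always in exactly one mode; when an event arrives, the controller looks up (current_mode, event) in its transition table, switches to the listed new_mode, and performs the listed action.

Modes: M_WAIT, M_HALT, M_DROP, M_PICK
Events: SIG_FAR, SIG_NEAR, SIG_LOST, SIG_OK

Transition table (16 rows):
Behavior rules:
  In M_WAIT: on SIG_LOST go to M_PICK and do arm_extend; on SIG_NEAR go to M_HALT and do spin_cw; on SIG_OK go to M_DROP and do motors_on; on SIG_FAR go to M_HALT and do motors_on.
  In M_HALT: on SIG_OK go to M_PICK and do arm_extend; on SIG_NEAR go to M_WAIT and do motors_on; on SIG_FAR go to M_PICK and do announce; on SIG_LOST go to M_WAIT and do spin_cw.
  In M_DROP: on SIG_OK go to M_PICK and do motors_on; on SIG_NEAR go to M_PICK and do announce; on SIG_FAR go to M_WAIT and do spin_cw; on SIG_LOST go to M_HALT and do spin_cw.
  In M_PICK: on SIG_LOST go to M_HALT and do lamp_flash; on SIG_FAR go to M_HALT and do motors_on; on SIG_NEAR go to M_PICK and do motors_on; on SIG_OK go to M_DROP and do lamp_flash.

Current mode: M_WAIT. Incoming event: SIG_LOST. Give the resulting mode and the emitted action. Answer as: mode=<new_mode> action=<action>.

mode=M_PICK action=arm_extend

current mode = M_WAIT; filter table to that mode:
  (M_WAIT, SIG_LOST) → (M_PICK, arm_extend)  ← event matches
  (M_WAIT, SIG_NEAR) → (M_HALT, spin_cw)
  (M_WAIT, SIG_OK) → (M_DROP, motors_on)
  (M_WAIT, SIG_FAR) → (M_HALT, motors_on)
event = SIG_LOST selects (M_PICK, arm_extend)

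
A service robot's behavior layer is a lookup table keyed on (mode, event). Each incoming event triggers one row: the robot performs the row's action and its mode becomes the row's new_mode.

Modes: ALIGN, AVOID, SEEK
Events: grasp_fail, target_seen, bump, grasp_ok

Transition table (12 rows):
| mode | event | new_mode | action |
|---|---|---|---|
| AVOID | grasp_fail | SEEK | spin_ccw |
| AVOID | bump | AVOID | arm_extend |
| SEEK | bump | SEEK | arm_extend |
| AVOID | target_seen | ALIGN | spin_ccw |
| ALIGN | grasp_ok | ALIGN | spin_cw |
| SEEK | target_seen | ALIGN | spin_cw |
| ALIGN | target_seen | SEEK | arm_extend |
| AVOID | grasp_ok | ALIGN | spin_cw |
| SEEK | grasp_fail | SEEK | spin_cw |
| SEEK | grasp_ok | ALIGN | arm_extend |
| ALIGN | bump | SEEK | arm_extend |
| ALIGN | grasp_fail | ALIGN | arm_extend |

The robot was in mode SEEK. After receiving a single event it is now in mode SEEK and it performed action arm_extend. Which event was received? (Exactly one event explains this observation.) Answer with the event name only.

try grasp_fail: (SEEK, grasp_fail) → (SEEK, spin_cw)
try target_seen: (SEEK, target_seen) → (ALIGN, spin_cw)
try bump: (SEEK, bump) → (SEEK, arm_extend)  ← matches
try grasp_ok: (SEEK, grasp_ok) → (ALIGN, arm_extend)

bump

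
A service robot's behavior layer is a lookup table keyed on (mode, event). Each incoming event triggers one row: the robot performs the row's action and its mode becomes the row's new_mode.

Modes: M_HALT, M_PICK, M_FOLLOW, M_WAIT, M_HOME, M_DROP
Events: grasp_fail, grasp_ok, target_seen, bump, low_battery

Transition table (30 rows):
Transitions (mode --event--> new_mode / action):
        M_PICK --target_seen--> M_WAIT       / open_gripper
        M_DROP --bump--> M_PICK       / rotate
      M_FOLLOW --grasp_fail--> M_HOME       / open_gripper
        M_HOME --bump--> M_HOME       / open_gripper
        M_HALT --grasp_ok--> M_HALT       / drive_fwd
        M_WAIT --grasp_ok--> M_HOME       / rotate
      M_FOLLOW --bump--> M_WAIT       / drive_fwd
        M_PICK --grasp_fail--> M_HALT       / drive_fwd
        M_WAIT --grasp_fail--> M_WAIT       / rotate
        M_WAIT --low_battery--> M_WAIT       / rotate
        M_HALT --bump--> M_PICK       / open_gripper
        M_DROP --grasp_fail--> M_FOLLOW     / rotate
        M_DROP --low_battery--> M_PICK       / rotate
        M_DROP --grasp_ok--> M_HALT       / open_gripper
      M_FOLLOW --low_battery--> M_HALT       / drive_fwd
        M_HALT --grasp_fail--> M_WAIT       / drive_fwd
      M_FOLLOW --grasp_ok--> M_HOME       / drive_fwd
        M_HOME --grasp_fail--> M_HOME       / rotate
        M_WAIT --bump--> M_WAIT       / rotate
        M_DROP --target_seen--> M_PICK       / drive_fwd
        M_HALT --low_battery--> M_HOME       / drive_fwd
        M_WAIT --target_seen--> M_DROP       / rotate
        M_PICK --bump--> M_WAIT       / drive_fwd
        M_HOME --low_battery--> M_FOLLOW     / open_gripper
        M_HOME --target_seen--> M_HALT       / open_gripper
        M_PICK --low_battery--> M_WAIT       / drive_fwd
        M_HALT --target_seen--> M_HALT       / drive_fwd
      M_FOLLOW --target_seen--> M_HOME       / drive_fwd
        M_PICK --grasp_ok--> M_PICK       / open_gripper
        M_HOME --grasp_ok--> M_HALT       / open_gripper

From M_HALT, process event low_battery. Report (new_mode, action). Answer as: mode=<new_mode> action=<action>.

mode=M_HOME action=drive_fwd

current mode = M_HALT; filter table to that mode:
  (M_HALT, grasp_ok) → (M_HALT, drive_fwd)
  (M_HALT, bump) → (M_PICK, open_gripper)
  (M_HALT, grasp_fail) → (M_WAIT, drive_fwd)
  (M_HALT, low_battery) → (M_HOME, drive_fwd)  ← event matches
  (M_HALT, target_seen) → (M_HALT, drive_fwd)
event = low_battery selects (M_HOME, drive_fwd)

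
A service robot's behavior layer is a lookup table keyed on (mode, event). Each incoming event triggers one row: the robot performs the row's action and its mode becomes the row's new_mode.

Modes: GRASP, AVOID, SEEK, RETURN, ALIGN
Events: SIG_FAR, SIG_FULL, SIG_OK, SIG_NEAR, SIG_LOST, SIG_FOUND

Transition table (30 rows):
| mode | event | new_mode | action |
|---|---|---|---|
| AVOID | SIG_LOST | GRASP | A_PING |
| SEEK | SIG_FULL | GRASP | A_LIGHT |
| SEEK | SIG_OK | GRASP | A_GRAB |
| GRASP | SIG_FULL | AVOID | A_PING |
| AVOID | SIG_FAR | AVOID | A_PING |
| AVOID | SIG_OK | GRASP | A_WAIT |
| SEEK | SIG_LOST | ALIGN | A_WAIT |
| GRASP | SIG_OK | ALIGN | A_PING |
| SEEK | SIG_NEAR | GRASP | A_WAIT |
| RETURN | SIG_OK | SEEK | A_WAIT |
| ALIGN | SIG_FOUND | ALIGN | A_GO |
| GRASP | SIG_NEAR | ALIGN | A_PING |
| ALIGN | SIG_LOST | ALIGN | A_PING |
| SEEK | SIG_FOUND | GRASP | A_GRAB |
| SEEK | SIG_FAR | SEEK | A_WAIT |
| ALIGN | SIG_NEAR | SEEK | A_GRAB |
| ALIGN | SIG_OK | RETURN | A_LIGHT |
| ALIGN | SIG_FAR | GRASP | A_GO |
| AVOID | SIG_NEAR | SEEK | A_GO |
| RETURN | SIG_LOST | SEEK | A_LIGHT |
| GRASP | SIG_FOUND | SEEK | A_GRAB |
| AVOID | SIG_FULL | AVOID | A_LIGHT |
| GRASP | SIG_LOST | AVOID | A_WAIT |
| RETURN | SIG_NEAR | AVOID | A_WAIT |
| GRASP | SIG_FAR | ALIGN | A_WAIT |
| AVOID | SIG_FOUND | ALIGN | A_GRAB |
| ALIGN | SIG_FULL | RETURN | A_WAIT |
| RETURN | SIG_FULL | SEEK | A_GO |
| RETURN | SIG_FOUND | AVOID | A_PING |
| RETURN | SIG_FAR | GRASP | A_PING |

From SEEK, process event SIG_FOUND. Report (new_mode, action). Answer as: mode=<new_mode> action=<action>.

mode=GRASP action=A_GRAB

current mode = SEEK; filter table to that mode:
  (SEEK, SIG_FULL) → (GRASP, A_LIGHT)
  (SEEK, SIG_OK) → (GRASP, A_GRAB)
  (SEEK, SIG_LOST) → (ALIGN, A_WAIT)
  (SEEK, SIG_NEAR) → (GRASP, A_WAIT)
  (SEEK, SIG_FOUND) → (GRASP, A_GRAB)  ← event matches
  (SEEK, SIG_FAR) → (SEEK, A_WAIT)
event = SIG_FOUND selects (GRASP, A_GRAB)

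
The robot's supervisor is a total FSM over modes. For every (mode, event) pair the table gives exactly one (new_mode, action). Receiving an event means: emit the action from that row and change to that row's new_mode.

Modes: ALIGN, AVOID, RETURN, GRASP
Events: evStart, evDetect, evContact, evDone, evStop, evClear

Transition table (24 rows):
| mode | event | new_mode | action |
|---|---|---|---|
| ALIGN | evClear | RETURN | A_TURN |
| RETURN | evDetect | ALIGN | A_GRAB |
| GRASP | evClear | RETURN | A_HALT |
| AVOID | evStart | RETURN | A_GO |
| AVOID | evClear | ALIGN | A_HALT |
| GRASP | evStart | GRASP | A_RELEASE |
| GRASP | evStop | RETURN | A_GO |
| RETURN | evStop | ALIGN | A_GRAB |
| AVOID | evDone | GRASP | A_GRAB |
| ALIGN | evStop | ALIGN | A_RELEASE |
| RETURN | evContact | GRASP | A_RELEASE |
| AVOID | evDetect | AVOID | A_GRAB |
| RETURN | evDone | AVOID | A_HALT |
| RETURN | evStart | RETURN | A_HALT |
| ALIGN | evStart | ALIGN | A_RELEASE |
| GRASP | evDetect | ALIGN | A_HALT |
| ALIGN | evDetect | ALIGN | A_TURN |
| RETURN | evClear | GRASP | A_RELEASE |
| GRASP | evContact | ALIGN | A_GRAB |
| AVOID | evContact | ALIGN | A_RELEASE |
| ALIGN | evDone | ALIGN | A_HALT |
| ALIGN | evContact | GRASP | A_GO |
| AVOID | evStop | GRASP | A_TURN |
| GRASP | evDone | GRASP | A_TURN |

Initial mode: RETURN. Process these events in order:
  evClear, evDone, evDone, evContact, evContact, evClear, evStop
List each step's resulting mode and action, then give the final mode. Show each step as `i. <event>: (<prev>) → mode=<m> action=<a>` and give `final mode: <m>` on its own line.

1. evClear: (RETURN) → mode=GRASP action=A_RELEASE
2. evDone: (GRASP) → mode=GRASP action=A_TURN
3. evDone: (GRASP) → mode=GRASP action=A_TURN
4. evContact: (GRASP) → mode=ALIGN action=A_GRAB
5. evContact: (ALIGN) → mode=GRASP action=A_GO
6. evClear: (GRASP) → mode=RETURN action=A_HALT
7. evStop: (RETURN) → mode=ALIGN action=A_GRAB

final mode: ALIGN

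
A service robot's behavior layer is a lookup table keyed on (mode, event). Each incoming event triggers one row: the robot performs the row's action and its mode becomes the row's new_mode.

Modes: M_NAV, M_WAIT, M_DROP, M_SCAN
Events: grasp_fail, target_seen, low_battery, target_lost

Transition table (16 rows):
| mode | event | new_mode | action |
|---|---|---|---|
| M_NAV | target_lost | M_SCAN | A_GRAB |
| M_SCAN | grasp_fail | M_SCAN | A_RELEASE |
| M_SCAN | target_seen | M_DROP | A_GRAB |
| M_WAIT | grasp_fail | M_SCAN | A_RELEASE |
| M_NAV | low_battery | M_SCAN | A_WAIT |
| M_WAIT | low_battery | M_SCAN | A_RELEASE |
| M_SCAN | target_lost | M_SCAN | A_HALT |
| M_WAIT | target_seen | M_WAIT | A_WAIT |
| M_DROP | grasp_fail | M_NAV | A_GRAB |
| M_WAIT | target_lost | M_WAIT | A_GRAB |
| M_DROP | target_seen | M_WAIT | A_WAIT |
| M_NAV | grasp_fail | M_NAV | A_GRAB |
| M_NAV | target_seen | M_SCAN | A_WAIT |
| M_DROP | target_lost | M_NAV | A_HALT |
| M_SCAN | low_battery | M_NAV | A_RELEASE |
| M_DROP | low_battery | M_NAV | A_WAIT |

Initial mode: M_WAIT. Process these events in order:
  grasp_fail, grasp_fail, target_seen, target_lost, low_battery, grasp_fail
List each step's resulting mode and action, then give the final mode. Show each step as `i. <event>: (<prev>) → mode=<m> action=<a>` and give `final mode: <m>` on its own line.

1. grasp_fail: (M_WAIT) → mode=M_SCAN action=A_RELEASE
2. grasp_fail: (M_SCAN) → mode=M_SCAN action=A_RELEASE
3. target_seen: (M_SCAN) → mode=M_DROP action=A_GRAB
4. target_lost: (M_DROP) → mode=M_NAV action=A_HALT
5. low_battery: (M_NAV) → mode=M_SCAN action=A_WAIT
6. grasp_fail: (M_SCAN) → mode=M_SCAN action=A_RELEASE

final mode: M_SCAN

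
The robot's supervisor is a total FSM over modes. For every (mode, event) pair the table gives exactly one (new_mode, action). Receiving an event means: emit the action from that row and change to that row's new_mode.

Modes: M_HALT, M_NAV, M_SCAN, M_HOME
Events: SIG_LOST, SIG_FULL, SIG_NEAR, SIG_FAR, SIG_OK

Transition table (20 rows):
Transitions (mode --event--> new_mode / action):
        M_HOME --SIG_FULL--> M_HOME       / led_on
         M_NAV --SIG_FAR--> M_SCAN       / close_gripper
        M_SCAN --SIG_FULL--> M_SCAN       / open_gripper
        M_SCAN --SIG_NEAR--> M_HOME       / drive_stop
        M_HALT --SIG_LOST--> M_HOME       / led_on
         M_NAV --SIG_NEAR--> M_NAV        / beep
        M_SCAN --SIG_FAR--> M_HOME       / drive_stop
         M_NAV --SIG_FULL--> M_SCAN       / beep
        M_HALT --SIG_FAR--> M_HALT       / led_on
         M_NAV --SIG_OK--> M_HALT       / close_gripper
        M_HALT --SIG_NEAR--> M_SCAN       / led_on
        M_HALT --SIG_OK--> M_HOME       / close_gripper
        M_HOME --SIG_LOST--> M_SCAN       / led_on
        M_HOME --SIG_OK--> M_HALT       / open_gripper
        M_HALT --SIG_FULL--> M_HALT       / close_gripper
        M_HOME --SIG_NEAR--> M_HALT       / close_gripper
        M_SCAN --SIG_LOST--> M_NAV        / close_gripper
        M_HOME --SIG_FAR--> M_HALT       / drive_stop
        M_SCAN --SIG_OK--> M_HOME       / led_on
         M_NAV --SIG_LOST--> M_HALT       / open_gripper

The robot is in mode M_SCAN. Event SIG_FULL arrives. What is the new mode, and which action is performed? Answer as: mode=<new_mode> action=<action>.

mode=M_SCAN action=open_gripper

current mode = M_SCAN; filter table to that mode:
  (M_SCAN, SIG_FULL) → (M_SCAN, open_gripper)  ← event matches
  (M_SCAN, SIG_NEAR) → (M_HOME, drive_stop)
  (M_SCAN, SIG_FAR) → (M_HOME, drive_stop)
  (M_SCAN, SIG_LOST) → (M_NAV, close_gripper)
  (M_SCAN, SIG_OK) → (M_HOME, led_on)
event = SIG_FULL selects (M_SCAN, open_gripper)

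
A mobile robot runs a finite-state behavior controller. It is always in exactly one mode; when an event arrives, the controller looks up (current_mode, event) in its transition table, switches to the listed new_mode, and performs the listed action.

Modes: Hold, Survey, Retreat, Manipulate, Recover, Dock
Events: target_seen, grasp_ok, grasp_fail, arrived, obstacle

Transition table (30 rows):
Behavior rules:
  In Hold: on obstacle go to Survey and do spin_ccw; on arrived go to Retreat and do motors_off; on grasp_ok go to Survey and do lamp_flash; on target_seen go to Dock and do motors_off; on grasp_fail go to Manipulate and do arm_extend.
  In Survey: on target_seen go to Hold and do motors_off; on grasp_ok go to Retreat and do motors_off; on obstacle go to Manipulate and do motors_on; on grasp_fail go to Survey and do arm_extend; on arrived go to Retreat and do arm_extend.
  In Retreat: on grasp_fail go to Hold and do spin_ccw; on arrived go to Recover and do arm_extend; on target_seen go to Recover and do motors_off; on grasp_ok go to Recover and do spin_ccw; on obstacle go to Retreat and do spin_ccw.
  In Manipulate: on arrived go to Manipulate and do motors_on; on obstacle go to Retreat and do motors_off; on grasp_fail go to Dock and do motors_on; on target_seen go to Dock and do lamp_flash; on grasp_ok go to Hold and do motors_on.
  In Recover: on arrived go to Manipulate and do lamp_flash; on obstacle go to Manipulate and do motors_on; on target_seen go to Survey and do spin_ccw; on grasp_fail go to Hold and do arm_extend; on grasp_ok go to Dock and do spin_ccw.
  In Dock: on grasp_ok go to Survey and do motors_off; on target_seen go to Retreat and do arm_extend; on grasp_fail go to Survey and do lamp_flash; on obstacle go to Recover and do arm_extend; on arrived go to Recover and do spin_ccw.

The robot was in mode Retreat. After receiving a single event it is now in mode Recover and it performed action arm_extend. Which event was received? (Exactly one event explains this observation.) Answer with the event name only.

arrived

try target_seen: (Retreat, target_seen) → (Recover, motors_off)
try grasp_ok: (Retreat, grasp_ok) → (Recover, spin_ccw)
try grasp_fail: (Retreat, grasp_fail) → (Hold, spin_ccw)
try arrived: (Retreat, arrived) → (Recover, arm_extend)  ← matches
try obstacle: (Retreat, obstacle) → (Retreat, spin_ccw)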